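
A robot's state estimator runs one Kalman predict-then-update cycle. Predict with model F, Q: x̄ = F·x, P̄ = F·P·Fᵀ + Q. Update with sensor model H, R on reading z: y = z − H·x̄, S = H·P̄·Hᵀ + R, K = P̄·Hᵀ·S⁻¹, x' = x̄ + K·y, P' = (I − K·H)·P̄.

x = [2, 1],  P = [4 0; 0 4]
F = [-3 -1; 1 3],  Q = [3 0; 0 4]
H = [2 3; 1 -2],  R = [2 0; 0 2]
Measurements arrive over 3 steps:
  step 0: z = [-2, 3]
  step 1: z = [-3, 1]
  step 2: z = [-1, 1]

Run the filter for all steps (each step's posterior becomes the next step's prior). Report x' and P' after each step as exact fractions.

step 0: x' = [20629/32839, -36355/32839], P' = [17194/32839 -5312/32839; -5312/32839 6668/32839]
step 1: x' = [-2280282/5527337, -8571447/11054674], P' = [8136518/16582011 -2451838/16582011; -2451838/16582011 3218405/16582011]
step 2: x' = [1155022879/3588068383, -17540631376/32292615447], P' = [1756793090/3588068383 -529549148/3588068383; -529549148/3588068383 6264572686/32292615447]

step 0: x̄ = F·x = [-7, 5]
step 0: P̄ = F·P·Fᵀ + Q = [43 -24; -24 44]
step 0: y = z − H·x̄ = [-3, 20]
step 0: S = H·P̄·Hᵀ + R = [282 -154; -154 317]
step 0: K = P̄·Hᵀ·S⁻¹ = [9226/32839 13909/32839; 4690/32839 -9324/32839]
step 0: x' = x̄ + K·y = [20629/32839, -36355/32839]
step 0: P' = (I − K·H)·P̄ = [17194/32839 -5312/32839; -5312/32839 6668/32839]
step 1: x̄ = F·x = [-25532/32839, -88436/32839]
step 1: P̄ = F·P·Fᵀ + Q = [228059/32839 -18466/32839; -18466/32839 176690/32839]
step 1: y = z − H·x̄ = [217855/32839, -118501/32839]
step 1: S = H·P̄·Hᵀ + R = [2346532/32839 -585556/32839; -585556/32839 1074361/32839]
step 1: K = P̄·Hᵀ·S⁻¹ = [4458761/16582011 6520097/16582011; 4751539/33164022 -4444324/16582011]
step 1: x' = x̄ + K·y = [-2280282/5527337, -8571447/11054674]
step 1: P' = (I − K·H)·P̄ = [8136518/16582011 -2451838/16582011; -2451838/16582011 3218405/16582011]
step 2: x̄ = F·x = [22253139/11054674, -30274905/11054674]
step 2: P̄ = F·P·Fᵀ + Q = [111482072/16582011 -9546389/16582011; -9546389/16582011 88719179/16582011]
step 2: y = z − H·x̄ = [35263763/11054674, -71748275/11054674]
step 2: S = H·P̄·Hᵀ + R = [1163008253/16582011 -99934847/5527337; -99934847/5527337 179236122/5527337]
step 2: K = P̄·Hᵀ·S⁻¹ = [962469368/3588068383 1407945693/3588068383; 1543638899/10764205149 -8647543852/32292615447]
step 2: x' = x̄ + K·y = [1155022879/3588068383, -17540631376/32292615447]
step 2: P' = (I − K·H)·P̄ = [1756793090/3588068383 -529549148/3588068383; -529549148/3588068383 6264572686/32292615447]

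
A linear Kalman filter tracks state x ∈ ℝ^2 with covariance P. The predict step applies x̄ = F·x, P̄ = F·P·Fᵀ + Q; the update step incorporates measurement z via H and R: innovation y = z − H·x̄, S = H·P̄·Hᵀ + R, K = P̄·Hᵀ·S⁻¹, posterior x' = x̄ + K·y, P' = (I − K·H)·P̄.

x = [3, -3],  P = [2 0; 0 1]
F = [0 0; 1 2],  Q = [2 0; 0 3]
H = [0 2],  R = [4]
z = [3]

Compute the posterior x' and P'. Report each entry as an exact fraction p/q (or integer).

x̄ = F·x = [0, -3]
P̄ = F·P·Fᵀ + Q = [2 0; 0 9]
y = z − H·x̄ = [9]
S = H·P̄·Hᵀ + R = [40]
K = P̄·Hᵀ·S⁻¹ = [0; 9/20]
x' = x̄ + K·y = [0, 21/20]
P' = (I − K·H)·P̄ = [2 0; 0 9/10]

x' = [0, 21/20]
P' = [2 0; 0 9/10]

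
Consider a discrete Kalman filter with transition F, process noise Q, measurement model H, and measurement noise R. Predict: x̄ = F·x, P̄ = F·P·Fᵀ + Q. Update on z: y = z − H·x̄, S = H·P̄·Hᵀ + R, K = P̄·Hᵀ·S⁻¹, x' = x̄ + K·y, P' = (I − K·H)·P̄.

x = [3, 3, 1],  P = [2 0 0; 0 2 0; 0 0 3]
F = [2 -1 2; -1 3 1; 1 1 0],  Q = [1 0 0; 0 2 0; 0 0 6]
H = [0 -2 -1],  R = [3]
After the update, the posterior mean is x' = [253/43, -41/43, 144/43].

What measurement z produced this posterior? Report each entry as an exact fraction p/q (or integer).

x̄ = F·x = [5, 7, 6]
P̄ = F·P·Fᵀ + Q = [23 -4 2; -4 25 4; 2 4 10]
S = H·P̄·Hᵀ + R = [129]
K = P̄·Hᵀ·S⁻¹ = [2/43; -18/43; -6/43]
x' − x̄ = [38/43, -342/43, -114/43] = K·y
y = (KᵀK)⁻¹·Kᵀ·(x' − x̄) = [19]
z = y + H·x̄ = [19] + [-20] = [-1]

z = [-1]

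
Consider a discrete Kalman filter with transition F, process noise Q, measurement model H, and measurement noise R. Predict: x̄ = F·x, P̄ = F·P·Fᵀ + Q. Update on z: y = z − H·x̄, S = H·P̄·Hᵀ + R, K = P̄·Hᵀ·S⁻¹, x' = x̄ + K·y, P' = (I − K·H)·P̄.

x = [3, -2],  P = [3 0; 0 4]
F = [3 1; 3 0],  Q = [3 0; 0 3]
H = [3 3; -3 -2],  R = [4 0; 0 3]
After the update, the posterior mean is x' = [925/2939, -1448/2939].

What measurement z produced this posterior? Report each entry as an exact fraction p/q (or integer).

z = [-3, -2]

x̄ = F·x = [7, 9]
P̄ = F·P·Fᵀ + Q = [34 27; 27 30]
S = H·P̄·Hᵀ + R = [1066 -891; -891 753]
K = P̄·Hᵀ·S⁻¹ = [-399/2939 -1081/2939; 1044/2939 685/2939]
x' − x̄ = [-19648/2939, -27899/2939] = K·y
y = (KᵀK)⁻¹·Kᵀ·(x' − x̄) = [-51, 37]
z = y + H·x̄ = [-51, 37] + [48, -39] = [-3, -2]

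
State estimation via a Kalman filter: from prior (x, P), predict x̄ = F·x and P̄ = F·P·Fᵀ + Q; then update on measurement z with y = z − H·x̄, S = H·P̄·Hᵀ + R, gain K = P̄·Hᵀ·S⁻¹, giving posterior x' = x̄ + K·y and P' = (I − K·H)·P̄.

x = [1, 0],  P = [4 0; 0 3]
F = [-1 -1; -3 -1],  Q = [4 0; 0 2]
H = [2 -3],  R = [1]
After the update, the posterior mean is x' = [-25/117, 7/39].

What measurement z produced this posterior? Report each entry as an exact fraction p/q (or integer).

z = [-1]

x̄ = F·x = [-1, -3]
P̄ = F·P·Fᵀ + Q = [11 15; 15 41]
S = H·P̄·Hᵀ + R = [234]
K = P̄·Hᵀ·S⁻¹ = [-23/234; -31/78]
x' − x̄ = [92/117, 124/39] = K·y
y = (KᵀK)⁻¹·Kᵀ·(x' − x̄) = [-8]
z = y + H·x̄ = [-8] + [7] = [-1]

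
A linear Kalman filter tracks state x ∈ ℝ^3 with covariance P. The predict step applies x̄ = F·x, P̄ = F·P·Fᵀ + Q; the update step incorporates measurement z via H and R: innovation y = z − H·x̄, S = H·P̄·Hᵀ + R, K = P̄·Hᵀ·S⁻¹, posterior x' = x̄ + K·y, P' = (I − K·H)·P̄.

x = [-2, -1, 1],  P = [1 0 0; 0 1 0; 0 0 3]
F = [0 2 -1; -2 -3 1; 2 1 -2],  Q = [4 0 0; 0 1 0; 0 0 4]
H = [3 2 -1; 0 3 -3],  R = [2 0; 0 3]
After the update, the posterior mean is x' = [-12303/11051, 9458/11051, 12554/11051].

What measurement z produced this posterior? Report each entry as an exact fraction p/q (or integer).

z = [-3, -1]

x̄ = F·x = [-3, 8, -7]
P̄ = F·P·Fᵀ + Q = [11 -9 8; -9 17 -13; 8 -13 21]
S = H·P̄·Hᵀ + R = [86 129; 129 579]
K = P̄·Hᵀ·S⁻¹ = [3544/11051 -41/257; -10/11051 40/257; -53/11051 -45/257]
x' − x̄ = [20850/11051, -78950/11051, 89911/11051] = K·y
y = (KᵀK)⁻¹·Kᵀ·(x' − x̄) = [-17, -46]
z = y + H·x̄ = [-17, -46] + [14, 45] = [-3, -1]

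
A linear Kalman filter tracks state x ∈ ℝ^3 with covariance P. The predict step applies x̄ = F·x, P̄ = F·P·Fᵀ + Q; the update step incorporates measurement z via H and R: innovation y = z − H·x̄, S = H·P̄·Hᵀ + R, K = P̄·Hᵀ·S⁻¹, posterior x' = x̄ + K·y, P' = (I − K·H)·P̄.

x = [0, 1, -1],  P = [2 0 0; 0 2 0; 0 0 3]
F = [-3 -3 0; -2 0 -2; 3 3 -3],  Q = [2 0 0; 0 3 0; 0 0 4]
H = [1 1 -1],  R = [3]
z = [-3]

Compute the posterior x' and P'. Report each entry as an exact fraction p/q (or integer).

x' = [-7/5, 546/215, 902/215]
P' = [18/5 2/5 14/5; 2/5 4104/215 4103/215; 14/5 4103/215 4996/215]

x̄ = F·x = [-3, 2, 6]
P̄ = F·P·Fᵀ + Q = [38 12 -36; 12 23 6; -36 6 67]
y = z − H·x̄ = [4]
S = H·P̄·Hᵀ + R = [215]
K = P̄·Hᵀ·S⁻¹ = [2/5; 29/215; -97/215]
x' = x̄ + K·y = [-7/5, 546/215, 902/215]
P' = (I − K·H)·P̄ = [18/5 2/5 14/5; 2/5 4104/215 4103/215; 14/5 4103/215 4996/215]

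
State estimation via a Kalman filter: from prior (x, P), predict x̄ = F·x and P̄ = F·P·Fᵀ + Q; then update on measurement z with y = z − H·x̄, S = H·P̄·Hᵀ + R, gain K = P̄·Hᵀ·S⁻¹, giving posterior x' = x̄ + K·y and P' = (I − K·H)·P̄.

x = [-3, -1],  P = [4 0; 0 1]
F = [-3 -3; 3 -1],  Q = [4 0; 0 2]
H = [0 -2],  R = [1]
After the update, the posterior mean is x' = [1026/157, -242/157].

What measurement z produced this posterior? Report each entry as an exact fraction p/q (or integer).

z = [3]

x̄ = F·x = [12, -8]
P̄ = F·P·Fᵀ + Q = [49 -33; -33 39]
S = H·P̄·Hᵀ + R = [157]
K = P̄·Hᵀ·S⁻¹ = [66/157; -78/157]
x' − x̄ = [-858/157, 1014/157] = K·y
y = (KᵀK)⁻¹·Kᵀ·(x' − x̄) = [-13]
z = y + H·x̄ = [-13] + [16] = [3]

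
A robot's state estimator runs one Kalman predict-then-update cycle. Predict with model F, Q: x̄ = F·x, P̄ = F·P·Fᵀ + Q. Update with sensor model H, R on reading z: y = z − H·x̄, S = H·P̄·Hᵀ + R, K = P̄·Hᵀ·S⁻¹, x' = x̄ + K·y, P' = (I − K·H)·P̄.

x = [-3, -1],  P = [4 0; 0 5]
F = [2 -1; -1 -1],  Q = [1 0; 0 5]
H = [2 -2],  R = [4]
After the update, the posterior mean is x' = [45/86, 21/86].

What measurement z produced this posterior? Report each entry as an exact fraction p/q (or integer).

x̄ = F·x = [-5, 4]
P̄ = F·P·Fᵀ + Q = [22 -3; -3 14]
S = H·P̄·Hᵀ + R = [172]
K = P̄·Hᵀ·S⁻¹ = [25/86; -17/86]
x' − x̄ = [475/86, -323/86] = K·y
y = (KᵀK)⁻¹·Kᵀ·(x' − x̄) = [19]
z = y + H·x̄ = [19] + [-18] = [1]

z = [1]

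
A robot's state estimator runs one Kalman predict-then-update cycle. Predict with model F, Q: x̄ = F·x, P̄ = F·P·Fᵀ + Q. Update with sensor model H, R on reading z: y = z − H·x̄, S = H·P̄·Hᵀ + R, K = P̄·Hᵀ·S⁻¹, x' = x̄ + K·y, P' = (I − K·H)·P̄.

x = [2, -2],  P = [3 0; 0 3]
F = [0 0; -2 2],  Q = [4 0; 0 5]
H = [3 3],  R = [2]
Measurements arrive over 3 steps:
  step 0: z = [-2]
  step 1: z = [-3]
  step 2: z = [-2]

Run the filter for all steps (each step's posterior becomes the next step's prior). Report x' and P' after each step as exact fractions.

step 0: x̄ = F·x = [0, -8]
step 0: P̄ = F·P·Fᵀ + Q = [4 0; 0 29]
step 0: y = z − H·x̄ = [22]
step 0: S = H·P̄·Hᵀ + R = [299]
step 0: K = P̄·Hᵀ·S⁻¹ = [12/299; 87/299]
step 0: x' = x̄ + K·y = [264/299, -478/299]
step 0: P' = (I − K·H)·P̄ = [1052/299 -1044/299; -1044/299 1102/299]
step 1: x̄ = F·x = [0, -1484/299]
step 1: P̄ = F·P·Fᵀ + Q = [4 0; 0 18463/299]
step 1: y = z − H·x̄ = [3555/299]
step 1: S = H·P̄·Hᵀ + R = [177529/299]
step 1: K = P̄·Hᵀ·S⁻¹ = [3588/177529; 55389/177529]
step 1: x' = x̄ + K·y = [42660/177529, -222559/177529]
step 1: P' = (I − K·H)·P̄ = [667060/177529 -664668/177529; -664668/177529 701594/177529]
step 2: x̄ = F·x = [0, -530438/177529]
step 2: P̄ = F·P·Fᵀ + Q = [4 0; 0 11679605/177529]
step 2: y = z − H·x̄ = [1236256/177529]
step 2: S = H·P̄·Hᵀ + R = [111862547/177529]
step 2: K = P̄·Hᵀ·S⁻¹ = [2130348/111862547; 35038815/111862547]
step 2: x' = x̄ + K·y = [14835072/111862547, -90234274/111862547]
step 2: P' = (I − K·H)·P̄ = [421886012/111862547 -420465780/111862547; -420465780/111862547 443824990/111862547]

step 0: x' = [264/299, -478/299], P' = [1052/299 -1044/299; -1044/299 1102/299]
step 1: x' = [42660/177529, -222559/177529], P' = [667060/177529 -664668/177529; -664668/177529 701594/177529]
step 2: x' = [14835072/111862547, -90234274/111862547], P' = [421886012/111862547 -420465780/111862547; -420465780/111862547 443824990/111862547]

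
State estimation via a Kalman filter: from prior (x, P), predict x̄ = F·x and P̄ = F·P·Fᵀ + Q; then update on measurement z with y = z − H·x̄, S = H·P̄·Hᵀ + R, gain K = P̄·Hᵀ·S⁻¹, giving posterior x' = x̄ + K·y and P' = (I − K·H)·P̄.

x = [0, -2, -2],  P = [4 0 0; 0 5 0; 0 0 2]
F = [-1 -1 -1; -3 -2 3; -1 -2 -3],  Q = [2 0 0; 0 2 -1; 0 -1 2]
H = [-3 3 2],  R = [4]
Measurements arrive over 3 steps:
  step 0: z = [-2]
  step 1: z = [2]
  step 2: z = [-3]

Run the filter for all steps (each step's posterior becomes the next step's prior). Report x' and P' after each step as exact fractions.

step 0: x' = [320/87, -2042/609, 5822/609], P' = [788/87 -50/87 1271/87; -50/87 3848/609 -5885/609; 1271/87 -5885/609 22307/609]
step 1: x' = [-1652866/241895, 977108/241895, -3688022/241895], P' = [54846179/967580 -22191837/967580 57718739/483790; -22191837/967580 15482531/967580 -27857977/483790; 57718739/483790 -27857977/483790 64080644/241895]
step 2: x' = [2420910256/928780319, -10687449449/4643901595, 1178347587/201908765], P' = [112043342987/928780319 -49974545415/928780319 10546309029/40381753; -49974545415/928780319 143401963731/4643901595 -25446619413/201908765; 10546309029/40381753 -25446619413/201908765 117015829867/201908765]

step 0: x̄ = F·x = [4, -2, 10]
step 0: P̄ = F·P·Fᵀ + Q = [13 16 20; 16 76 13; 20 13 44]
step 0: y = z − H·x̄ = [-4]
step 0: S = H·P̄·Hᵀ + R = [609]
step 0: K = P̄·Hᵀ·S⁻¹ = [7/87; 206/609; 67/609]
step 0: x' = x̄ + K·y = [320/87, -2042/609, 5822/609]
step 0: P' = (I − K·H)·P̄ = [788/87 -50/87 1271/87; -50/87 3848/609 -5885/609; 1271/87 -5885/609 22307/609]
step 1: x̄ = F·x = [-860/87, 14830/609, -15622/609]
step 1: P̄ = F·P·Fᵀ + Q = [5459/87 -5506/87 12178/87; -5506/87 173291/609 -118850/609; 12178/87 -118850/609 204251/609]
step 1: y = z − H·x̄ = [-30088/609]
step 1: S = H·P̄·Hᵀ + R = [967580/609]
step 1: K = P̄·Hᵀ·S⁻¹ = [-59773/967580; 397799/967580; -101893/483790]
step 1: x' = x̄ + K·y = [-1652866/241895, 977108/241895, -3688022/241895]
step 1: P' = (I − K·H)·P̄ = [54846179/967580 -22191837/967580 57718739/483790; -22191837/967580 15482531/967580 -27857977/483790; 57718739/483790 -27857977/483790 64080644/241895]
step 2: x̄ = F·x = [872756/48379, -8059684/241895, 10762716/241895]
step 2: P̄ = F·P·Fᵀ + Q = [20182291/48379 -31435368/48379 48568680/48379; -31435368/48379 1188798879/967580 -1566311931/967580; 48568680/48379 -1566311931/967580 2360880719/967580]
step 2: y = z − H·x̄ = [3003855/48379]
step 2: S = H·P̄·Hᵀ + R = [928780319/193516]
step 2: K = P̄·Hᵀ·S⁻¹ = [-230862468/928780319; 463978971/928780319; -25141697/40381753]
step 2: x' = x̄ + K·y = [2420910256/928780319, -10687449449/4643901595, 1178347587/201908765]
step 2: P' = (I − K·H)·P̄ = [112043342987/928780319 -49974545415/928780319 10546309029/40381753; -49974545415/928780319 143401963731/4643901595 -25446619413/201908765; 10546309029/40381753 -25446619413/201908765 117015829867/201908765]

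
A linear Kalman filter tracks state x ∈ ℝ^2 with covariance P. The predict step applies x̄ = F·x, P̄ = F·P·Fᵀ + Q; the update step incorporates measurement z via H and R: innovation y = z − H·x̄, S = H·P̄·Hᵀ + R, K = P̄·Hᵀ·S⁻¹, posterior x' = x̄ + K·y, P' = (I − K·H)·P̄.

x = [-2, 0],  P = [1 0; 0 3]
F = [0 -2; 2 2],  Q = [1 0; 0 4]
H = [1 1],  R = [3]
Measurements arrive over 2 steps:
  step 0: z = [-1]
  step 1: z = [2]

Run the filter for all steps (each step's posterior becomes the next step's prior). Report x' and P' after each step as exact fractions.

step 0: x̄ = F·x = [0, -4]
step 0: P̄ = F·P·Fᵀ + Q = [13 -12; -12 20]
step 0: y = z − H·x̄ = [3]
step 0: S = H·P̄·Hᵀ + R = [12]
step 0: K = P̄·Hᵀ·S⁻¹ = [1/12; 2/3]
step 0: x' = x̄ + K·y = [1/4, -2]
step 0: P' = (I − K·H)·P̄ = [155/12 -38/3; -38/3 44/3]
step 1: x̄ = F·x = [4, -7/2]
step 1: P̄ = F·P·Fᵀ + Q = [179/3 -8; -8 13]
step 1: y = z − H·x̄ = [3/2]
step 1: S = H·P̄·Hᵀ + R = [179/3]
step 1: K = P̄·Hᵀ·S⁻¹ = [155/179; 15/179]
step 1: x' = x̄ + K·y = [1897/358, -604/179]
step 1: P' = (I − K·H)·P̄ = [2672/179 -2207/179; -2207/179 2252/179]

step 0: x' = [1/4, -2], P' = [155/12 -38/3; -38/3 44/3]
step 1: x' = [1897/358, -604/179], P' = [2672/179 -2207/179; -2207/179 2252/179]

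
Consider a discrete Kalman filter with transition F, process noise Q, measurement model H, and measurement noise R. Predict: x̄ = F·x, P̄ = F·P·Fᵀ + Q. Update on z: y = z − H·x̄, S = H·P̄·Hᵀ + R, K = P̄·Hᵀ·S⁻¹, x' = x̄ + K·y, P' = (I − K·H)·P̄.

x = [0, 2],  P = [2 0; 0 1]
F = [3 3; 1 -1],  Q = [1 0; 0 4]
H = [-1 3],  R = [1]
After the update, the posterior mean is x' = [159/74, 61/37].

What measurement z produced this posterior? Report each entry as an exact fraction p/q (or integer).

z = [3]

x̄ = F·x = [6, -2]
P̄ = F·P·Fᵀ + Q = [28 3; 3 7]
S = H·P̄·Hᵀ + R = [74]
K = P̄·Hᵀ·S⁻¹ = [-19/74; 9/37]
x' − x̄ = [-285/74, 135/37] = K·y
y = (KᵀK)⁻¹·Kᵀ·(x' − x̄) = [15]
z = y + H·x̄ = [15] + [-12] = [3]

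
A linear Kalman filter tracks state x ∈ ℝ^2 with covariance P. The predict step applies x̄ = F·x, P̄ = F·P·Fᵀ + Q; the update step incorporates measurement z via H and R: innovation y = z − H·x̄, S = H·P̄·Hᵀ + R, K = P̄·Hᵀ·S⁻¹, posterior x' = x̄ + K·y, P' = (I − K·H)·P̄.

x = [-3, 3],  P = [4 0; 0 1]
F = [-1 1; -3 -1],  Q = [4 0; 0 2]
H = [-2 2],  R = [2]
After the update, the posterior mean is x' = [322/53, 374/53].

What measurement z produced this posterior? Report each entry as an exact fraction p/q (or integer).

z = [2]

x̄ = F·x = [6, 6]
P̄ = F·P·Fᵀ + Q = [9 11; 11 39]
S = H·P̄·Hᵀ + R = [106]
K = P̄·Hᵀ·S⁻¹ = [2/53; 28/53]
x' − x̄ = [4/53, 56/53] = K·y
y = (KᵀK)⁻¹·Kᵀ·(x' − x̄) = [2]
z = y + H·x̄ = [2] + [0] = [2]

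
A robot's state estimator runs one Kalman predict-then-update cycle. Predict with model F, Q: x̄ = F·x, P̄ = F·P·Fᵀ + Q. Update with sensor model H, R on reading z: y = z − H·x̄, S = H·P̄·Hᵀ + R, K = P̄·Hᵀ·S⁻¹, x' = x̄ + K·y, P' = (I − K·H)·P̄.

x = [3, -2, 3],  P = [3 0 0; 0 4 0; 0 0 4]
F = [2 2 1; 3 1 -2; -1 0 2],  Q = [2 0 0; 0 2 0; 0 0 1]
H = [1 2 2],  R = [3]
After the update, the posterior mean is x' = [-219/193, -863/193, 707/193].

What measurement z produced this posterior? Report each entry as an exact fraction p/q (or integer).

x̄ = F·x = [5, 1, 3]
P̄ = F·P·Fᵀ + Q = [34 18 2; 18 49 -25; 2 -25 20]
S = H·P̄·Hᵀ + R = [193]
K = P̄·Hᵀ·S⁻¹ = [74/193; 66/193; -8/193]
x' − x̄ = [-1184/193, -1056/193, 128/193] = K·y
y = (KᵀK)⁻¹·Kᵀ·(x' − x̄) = [-16]
z = y + H·x̄ = [-16] + [13] = [-3]

z = [-3]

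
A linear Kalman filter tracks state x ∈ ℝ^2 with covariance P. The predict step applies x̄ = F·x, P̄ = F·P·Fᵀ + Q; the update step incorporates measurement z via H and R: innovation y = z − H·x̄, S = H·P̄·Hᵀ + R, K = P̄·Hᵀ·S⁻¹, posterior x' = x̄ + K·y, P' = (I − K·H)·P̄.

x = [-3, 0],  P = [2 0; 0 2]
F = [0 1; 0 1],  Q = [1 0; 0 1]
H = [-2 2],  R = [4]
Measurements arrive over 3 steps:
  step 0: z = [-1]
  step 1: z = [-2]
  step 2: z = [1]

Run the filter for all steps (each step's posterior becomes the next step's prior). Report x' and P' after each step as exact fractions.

step 0: x' = [1/6, -1/6], P' = [8/3 7/3; 7/3 8/3]
step 1: x' = [1/6, -1/2], P' = [10/3 3; 3 10/3]
step 2: x' = [-2/3, -1/3], P' = [4 11/3; 11/3 4]

step 0: x̄ = F·x = [0, 0]
step 0: P̄ = F·P·Fᵀ + Q = [3 2; 2 3]
step 0: y = z − H·x̄ = [-1]
step 0: S = H·P̄·Hᵀ + R = [12]
step 0: K = P̄·Hᵀ·S⁻¹ = [-1/6; 1/6]
step 0: x' = x̄ + K·y = [1/6, -1/6]
step 0: P' = (I − K·H)·P̄ = [8/3 7/3; 7/3 8/3]
step 1: x̄ = F·x = [-1/6, -1/6]
step 1: P̄ = F·P·Fᵀ + Q = [11/3 8/3; 8/3 11/3]
step 1: y = z − H·x̄ = [-2]
step 1: S = H·P̄·Hᵀ + R = [12]
step 1: K = P̄·Hᵀ·S⁻¹ = [-1/6; 1/6]
step 1: x' = x̄ + K·y = [1/6, -1/2]
step 1: P' = (I − K·H)·P̄ = [10/3 3; 3 10/3]
step 2: x̄ = F·x = [-1/2, -1/2]
step 2: P̄ = F·P·Fᵀ + Q = [13/3 10/3; 10/3 13/3]
step 2: y = z − H·x̄ = [1]
step 2: S = H·P̄·Hᵀ + R = [12]
step 2: K = P̄·Hᵀ·S⁻¹ = [-1/6; 1/6]
step 2: x' = x̄ + K·y = [-2/3, -1/3]
step 2: P' = (I − K·H)·P̄ = [4 11/3; 11/3 4]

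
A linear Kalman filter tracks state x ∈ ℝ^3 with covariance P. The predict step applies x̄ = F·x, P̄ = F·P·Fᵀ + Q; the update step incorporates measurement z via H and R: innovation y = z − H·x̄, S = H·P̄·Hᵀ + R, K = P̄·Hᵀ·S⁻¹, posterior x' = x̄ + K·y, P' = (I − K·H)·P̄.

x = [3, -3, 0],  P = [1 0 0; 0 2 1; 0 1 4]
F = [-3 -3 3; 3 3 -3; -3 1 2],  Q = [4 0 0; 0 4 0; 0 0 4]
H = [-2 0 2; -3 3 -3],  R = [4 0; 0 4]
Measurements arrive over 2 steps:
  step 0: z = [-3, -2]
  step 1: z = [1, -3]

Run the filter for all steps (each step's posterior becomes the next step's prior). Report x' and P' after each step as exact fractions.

step 0: x' = [67143/190700, -340563/190700, -143631/95350], P' = [97083/95350 145497/95350 31189/47675; 145497/95350 328723/95350 84351/47675; 31189/47675 84351/47675 60074/47675]
step 1: x' = [-44461232/238844081, -268520976/238844081, -6569487/477688162], P' = [240823108/238844081 359062920/238844081 151950534/238844081; 359062920/238844081 811637828/238844081 412894026/238844081; 151950534/238844081 412894026/238844081 293161674/238844081]

step 0: x̄ = F·x = [0, 0, -12]
step 0: P̄ = F·P·Fᵀ + Q = [49 -45 24; -45 49 -24; 24 -24 35]
step 0: y = z − H·x̄ = [21, -38]
step 0: S = H·P̄·Hᵀ + R = [148 210; 210 2875]
step 0: K = P̄·Hᵀ·S⁻¹ = [-6941/38140 -10473/95350; 4641/38140 10893/95350; 5777/19070 -5184/47675]
step 0: x' = x̄ + K·y = [67143/190700, -340563/190700, -143631/95350]
step 0: P' = (I − K·H)·P̄ = [97083/95350 145497/95350 31189/47675; 145497/95350 328723/95350 84351/47675; 31189/47675 84351/47675 60074/47675]
step 1: x̄ = F·x = [-20763/95350, 20763/95350, -279129/47675]
step 1: P̄ = F·P·Fᵀ + Q = [1877246/47675 -1686546/47675 19836/47675; -1686546/47675 1877246/47675 -19836/47675; 19836/47675 -19836/47675 558876/47675]
step 1: y = z − H·x̄ = [117034/9535, -1042701/47675]
step 1: S = H·P̄·Hᵀ + R = [391060/1907 3582096/9535; 3582096/9535 70082936/47675]
step 1: K = P̄·Hᵀ·S⁻¹ = [-906863/4874369 -50566083/477688162; 549297/4874369 59521323/477688162; 1440930/4874369 -48327273/477688162]
step 1: x' = x̄ + K·y = [-44461232/238844081, -268520976/238844081, -6569487/477688162]
step 1: P' = (I − K·H)·P̄ = [240823108/238844081 359062920/238844081 151950534/238844081; 359062920/238844081 811637828/238844081 412894026/238844081; 151950534/238844081 412894026/238844081 293161674/238844081]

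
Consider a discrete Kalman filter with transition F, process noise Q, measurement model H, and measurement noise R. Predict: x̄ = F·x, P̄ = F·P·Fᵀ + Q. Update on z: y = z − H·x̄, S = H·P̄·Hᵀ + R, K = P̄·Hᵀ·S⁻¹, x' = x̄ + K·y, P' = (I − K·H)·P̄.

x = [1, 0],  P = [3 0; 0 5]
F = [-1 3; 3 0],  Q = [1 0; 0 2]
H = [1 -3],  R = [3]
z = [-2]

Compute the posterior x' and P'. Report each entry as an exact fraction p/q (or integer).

x̄ = F·x = [-1, 3]
P̄ = F·P·Fᵀ + Q = [49 -9; -9 29]
y = z − H·x̄ = [8]
S = H·P̄·Hᵀ + R = [367]
K = P̄·Hᵀ·S⁻¹ = [76/367; -96/367]
x' = x̄ + K·y = [241/367, 333/367]
P' = (I − K·H)·P̄ = [12207/367 3993/367; 3993/367 1427/367]

x' = [241/367, 333/367]
P' = [12207/367 3993/367; 3993/367 1427/367]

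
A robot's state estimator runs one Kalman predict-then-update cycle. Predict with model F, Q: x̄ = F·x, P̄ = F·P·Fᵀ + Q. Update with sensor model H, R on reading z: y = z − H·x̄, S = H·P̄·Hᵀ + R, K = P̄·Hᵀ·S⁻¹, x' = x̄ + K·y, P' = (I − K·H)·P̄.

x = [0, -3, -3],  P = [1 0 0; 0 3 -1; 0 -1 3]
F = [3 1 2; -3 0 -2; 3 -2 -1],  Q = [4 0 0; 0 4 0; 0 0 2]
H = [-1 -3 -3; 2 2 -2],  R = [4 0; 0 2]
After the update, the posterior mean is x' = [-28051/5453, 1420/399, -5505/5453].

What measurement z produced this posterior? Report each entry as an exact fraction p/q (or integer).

z = [-2, -1]

x̄ = F·x = [-9, 6, 9]
P̄ = F·P·Fᵀ + Q = [24 -19 2; -19 25 -7; 2 -7 22]
S = H·P̄·Hᵀ + R = [223 78; 78 174]
K = P̄·Hᵀ·S⁻¹ = [705/5453 -128/5453; -33/133 104/399; -661/5453 -1396/5453]
x' − x̄ = [21026/5453, -974/399, -54582/5453] = K·y
y = (KᵀK)⁻¹·Kᵀ·(x' − x̄) = [34, 23]
z = y + H·x̄ = [34, 23] + [-36, -24] = [-2, -1]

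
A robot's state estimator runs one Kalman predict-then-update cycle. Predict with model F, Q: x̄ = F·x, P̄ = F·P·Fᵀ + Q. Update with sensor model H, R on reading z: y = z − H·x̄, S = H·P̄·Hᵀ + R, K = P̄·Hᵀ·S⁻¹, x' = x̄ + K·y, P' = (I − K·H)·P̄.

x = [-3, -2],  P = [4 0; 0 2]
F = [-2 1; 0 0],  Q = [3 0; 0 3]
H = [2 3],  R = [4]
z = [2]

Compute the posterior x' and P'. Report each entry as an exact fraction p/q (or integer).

x' = [208/115, -54/115]
P' = [651/115 -378/115; -378/115 264/115]

x̄ = F·x = [4, 0]
P̄ = F·P·Fᵀ + Q = [21 0; 0 3]
y = z − H·x̄ = [-6]
S = H·P̄·Hᵀ + R = [115]
K = P̄·Hᵀ·S⁻¹ = [42/115; 9/115]
x' = x̄ + K·y = [208/115, -54/115]
P' = (I − K·H)·P̄ = [651/115 -378/115; -378/115 264/115]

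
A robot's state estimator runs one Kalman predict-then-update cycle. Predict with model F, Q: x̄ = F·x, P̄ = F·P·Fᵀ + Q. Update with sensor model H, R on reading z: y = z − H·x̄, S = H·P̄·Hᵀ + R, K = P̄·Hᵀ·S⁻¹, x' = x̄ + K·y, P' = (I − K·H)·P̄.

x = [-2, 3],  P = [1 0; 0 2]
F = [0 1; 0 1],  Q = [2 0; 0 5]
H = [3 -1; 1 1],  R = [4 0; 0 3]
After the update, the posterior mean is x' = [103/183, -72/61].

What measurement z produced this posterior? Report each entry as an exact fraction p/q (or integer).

z = [3, -2]

x̄ = F·x = [3, 3]
P̄ = F·P·Fᵀ + Q = [4 2; 2 7]
S = H·P̄·Hᵀ + R = [35 9; 9 18]
K = P̄·Hᵀ·S⁻¹ = [14/61 40/183; -11/61 36/61]
x' − x̄ = [-446/183, -255/61] = K·y
y = (KᵀK)⁻¹·Kᵀ·(x' − x̄) = [-3, -8]
z = y + H·x̄ = [-3, -8] + [6, 6] = [3, -2]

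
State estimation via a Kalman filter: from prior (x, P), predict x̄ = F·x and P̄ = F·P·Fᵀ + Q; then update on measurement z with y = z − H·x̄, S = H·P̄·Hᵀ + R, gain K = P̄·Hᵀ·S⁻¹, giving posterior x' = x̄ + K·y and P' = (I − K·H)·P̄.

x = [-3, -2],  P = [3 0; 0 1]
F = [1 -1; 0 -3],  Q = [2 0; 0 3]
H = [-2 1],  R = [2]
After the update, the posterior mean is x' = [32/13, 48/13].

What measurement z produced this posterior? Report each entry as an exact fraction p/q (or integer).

x̄ = F·x = [-1, 6]
P̄ = F·P·Fᵀ + Q = [6 3; 3 12]
S = H·P̄·Hᵀ + R = [26]
K = P̄·Hᵀ·S⁻¹ = [-9/26; 3/13]
x' − x̄ = [45/13, -30/13] = K·y
y = (KᵀK)⁻¹·Kᵀ·(x' − x̄) = [-10]
z = y + H·x̄ = [-10] + [8] = [-2]

z = [-2]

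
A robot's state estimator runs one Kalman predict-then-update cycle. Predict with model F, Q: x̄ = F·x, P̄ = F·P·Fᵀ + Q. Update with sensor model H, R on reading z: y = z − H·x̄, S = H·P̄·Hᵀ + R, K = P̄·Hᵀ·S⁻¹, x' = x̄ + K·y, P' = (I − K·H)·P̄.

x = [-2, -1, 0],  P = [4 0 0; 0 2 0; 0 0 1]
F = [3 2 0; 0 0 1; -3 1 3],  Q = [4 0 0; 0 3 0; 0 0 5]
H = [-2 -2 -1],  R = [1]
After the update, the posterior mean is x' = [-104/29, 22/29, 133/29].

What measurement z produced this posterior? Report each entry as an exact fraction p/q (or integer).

z = [1]

x̄ = F·x = [-8, 0, 5]
P̄ = F·P·Fᵀ + Q = [48 0 -32; 0 4 3; -32 3 52]
S = H·P̄·Hᵀ + R = [145]
K = P̄·Hᵀ·S⁻¹ = [-64/145; -11/145; 6/145]
x' − x̄ = [128/29, 22/29, -12/29] = K·y
y = (KᵀK)⁻¹·Kᵀ·(x' − x̄) = [-10]
z = y + H·x̄ = [-10] + [11] = [1]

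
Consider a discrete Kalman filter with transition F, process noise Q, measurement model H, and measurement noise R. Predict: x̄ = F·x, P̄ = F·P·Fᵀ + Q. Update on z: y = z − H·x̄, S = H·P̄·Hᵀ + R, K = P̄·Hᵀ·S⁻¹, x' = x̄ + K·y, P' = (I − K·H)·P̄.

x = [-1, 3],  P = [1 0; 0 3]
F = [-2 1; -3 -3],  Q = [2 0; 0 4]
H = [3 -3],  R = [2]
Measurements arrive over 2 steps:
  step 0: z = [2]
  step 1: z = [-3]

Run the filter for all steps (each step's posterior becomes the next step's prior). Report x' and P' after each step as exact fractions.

step 0: x̄ = F·x = [5, -6]
step 0: P̄ = F·P·Fᵀ + Q = [9 -3; -3 40]
step 0: y = z − H·x̄ = [-31]
step 0: S = H·P̄·Hᵀ + R = [497]
step 0: K = P̄·Hᵀ·S⁻¹ = [36/497; -129/497]
step 0: x' = x̄ + K·y = [1369/497, 1017/497]
step 0: P' = (I − K·H)·P̄ = [3177/497 3153/497; 3153/497 3239/497]
step 1: x̄ = F·x = [-1721/497, -7158/497]
step 1: P̄ = F·P·Fᵀ + Q = [4329/497 18804/497; 18804/497 116486/497]
step 1: y = z − H·x̄ = [-17802/497]
step 1: S = H·P̄·Hᵀ + R = [749857/497]
step 1: K = P̄·Hᵀ·S⁻¹ = [-43425/749857; -293046/749857]
step 1: x' = x̄ + K·y = [-1041151/749857, -303162/749857]
step 1: P' = (I − K·H)·P̄ = [2737224/749857 2766174/749857; 2766174/749857 2961538/749857]

step 0: x' = [1369/497, 1017/497], P' = [3177/497 3153/497; 3153/497 3239/497]
step 1: x' = [-1041151/749857, -303162/749857], P' = [2737224/749857 2766174/749857; 2766174/749857 2961538/749857]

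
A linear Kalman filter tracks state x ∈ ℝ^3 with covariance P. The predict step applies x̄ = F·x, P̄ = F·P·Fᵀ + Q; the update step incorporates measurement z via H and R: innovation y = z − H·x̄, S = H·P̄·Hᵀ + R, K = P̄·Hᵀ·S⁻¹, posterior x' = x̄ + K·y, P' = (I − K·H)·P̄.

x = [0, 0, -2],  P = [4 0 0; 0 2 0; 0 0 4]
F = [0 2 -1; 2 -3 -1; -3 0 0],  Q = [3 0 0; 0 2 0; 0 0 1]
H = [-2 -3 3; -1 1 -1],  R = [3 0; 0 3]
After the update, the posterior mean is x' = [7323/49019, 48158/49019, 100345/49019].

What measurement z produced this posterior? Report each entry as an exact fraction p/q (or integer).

z = [3, -1]

x̄ = F·x = [2, 2, 0]
P̄ = F·P·Fᵀ + Q = [15 -8 0; -8 40 -24; 0 -24 37]
S = H·P̄·Hᵀ + R = [1092 -353; -353 159]
K = P̄·Hᵀ·S⁻¹ = [-9073/49019 -27234/49019; -2568/49019 16496/49019; 7564/49019 -2013/49019]
x' − x̄ = [-90715/49019, -49880/49019, 100345/49019] = K·y
y = (KᵀK)⁻¹·Kᵀ·(x' − x̄) = [13, -1]
z = y + H·x̄ = [13, -1] + [-10, 0] = [3, -1]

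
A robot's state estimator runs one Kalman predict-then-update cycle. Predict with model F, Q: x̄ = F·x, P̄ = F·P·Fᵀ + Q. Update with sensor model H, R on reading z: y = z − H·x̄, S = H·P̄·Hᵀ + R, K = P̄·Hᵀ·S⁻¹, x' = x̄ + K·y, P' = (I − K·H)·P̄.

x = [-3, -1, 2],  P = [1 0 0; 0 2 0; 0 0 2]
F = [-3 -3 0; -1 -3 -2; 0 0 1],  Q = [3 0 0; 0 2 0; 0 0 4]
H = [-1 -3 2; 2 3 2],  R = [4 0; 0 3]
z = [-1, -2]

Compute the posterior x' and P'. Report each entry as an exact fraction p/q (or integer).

x' = [2973/728, -1615/728, -136/91]
P' = [36947/7280 -53483/21840 -477/455; -53483/21840 89987/65520 211/455; -477/455 211/455 282/455]

x̄ = F·x = [12, 2, 2]
P̄ = F·P·Fᵀ + Q = [30 21 0; 21 29 -4; 0 -4 6]
y = z − H·x̄ = [13, -36]
S = H·P̄·Hᵀ + R = [493 -486; -486 612]
K = P̄·Hᵀ·S⁻¹ = [159/3640 5147/21840; -677/3640 3277/65520; 102/455 81/455]
x' = x̄ + K·y = [2973/728, -1615/728, -136/91]
P' = (I − K·H)·P̄ = [36947/7280 -53483/21840 -477/455; -53483/21840 89987/65520 211/455; -477/455 211/455 282/455]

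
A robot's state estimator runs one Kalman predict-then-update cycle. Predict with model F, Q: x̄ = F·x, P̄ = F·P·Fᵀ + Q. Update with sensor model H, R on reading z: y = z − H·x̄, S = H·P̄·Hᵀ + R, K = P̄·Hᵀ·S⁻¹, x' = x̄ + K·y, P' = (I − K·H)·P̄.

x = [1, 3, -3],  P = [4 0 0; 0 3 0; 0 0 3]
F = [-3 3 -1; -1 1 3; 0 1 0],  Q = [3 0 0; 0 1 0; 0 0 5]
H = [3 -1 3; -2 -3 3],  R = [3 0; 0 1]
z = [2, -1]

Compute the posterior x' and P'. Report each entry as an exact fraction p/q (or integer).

x̄ = F·x = [9, -7, 3]
P̄ = F·P·Fᵀ + Q = [69 12 9; 12 35 3; 9 3 8]
y = z − H·x̄ = [-41, -13]
S = H·P̄·Hᵀ + R = [803 -330; -330 646]
K = P̄·Hᵀ·S⁻¹ = [47451/204919 -4071/37258; -16570/204919 -4230/18629; 15009/204919 1221/37258]
x' = x̄ + K·y = [379713/409838, -150173/204919, -175827/409838]
P' = (I − K·H)·P̄ = [627771/409838 -702342/204919 -1001097/409838; -702342/204919 1754265/204919 1270527/204919; -1001097/409838 1270527/204919 1878133/409838]

x' = [379713/409838, -150173/204919, -175827/409838]
P' = [627771/409838 -702342/204919 -1001097/409838; -702342/204919 1754265/204919 1270527/204919; -1001097/409838 1270527/204919 1878133/409838]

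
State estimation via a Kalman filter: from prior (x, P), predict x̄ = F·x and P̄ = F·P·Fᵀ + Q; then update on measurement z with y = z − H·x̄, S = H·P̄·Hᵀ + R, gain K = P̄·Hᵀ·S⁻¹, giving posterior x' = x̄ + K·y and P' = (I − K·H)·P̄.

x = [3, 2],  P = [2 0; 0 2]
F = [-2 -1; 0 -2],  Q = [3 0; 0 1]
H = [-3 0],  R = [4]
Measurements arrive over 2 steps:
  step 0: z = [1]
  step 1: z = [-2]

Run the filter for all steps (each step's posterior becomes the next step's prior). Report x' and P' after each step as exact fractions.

step 0: x' = [-71/121, -208/121], P' = [52/121 16/121; 16/121 945/121]
step 1: x' = [680/919, 713/919], P' = [395/919 977/1838; 977/1838 47515/3676]

step 0: x̄ = F·x = [-8, -4]
step 0: P̄ = F·P·Fᵀ + Q = [13 4; 4 9]
step 0: y = z − H·x̄ = [-23]
step 0: S = H·P̄·Hᵀ + R = [121]
step 0: K = P̄·Hᵀ·S⁻¹ = [-39/121; -12/121]
step 0: x' = x̄ + K·y = [-71/121, -208/121]
step 0: P' = (I − K·H)·P̄ = [52/121 16/121; 16/121 945/121]
step 1: x̄ = F·x = [350/121, 416/121]
step 1: P̄ = F·P·Fᵀ + Q = [1580/121 1954/121; 1954/121 3901/121]
step 1: y = z − H·x̄ = [808/121]
step 1: S = H·P̄·Hᵀ + R = [14704/121]
step 1: K = P̄·Hᵀ·S⁻¹ = [-1185/3676; -2931/7352]
step 1: x' = x̄ + K·y = [680/919, 713/919]
step 1: P' = (I − K·H)·P̄ = [395/919 977/1838; 977/1838 47515/3676]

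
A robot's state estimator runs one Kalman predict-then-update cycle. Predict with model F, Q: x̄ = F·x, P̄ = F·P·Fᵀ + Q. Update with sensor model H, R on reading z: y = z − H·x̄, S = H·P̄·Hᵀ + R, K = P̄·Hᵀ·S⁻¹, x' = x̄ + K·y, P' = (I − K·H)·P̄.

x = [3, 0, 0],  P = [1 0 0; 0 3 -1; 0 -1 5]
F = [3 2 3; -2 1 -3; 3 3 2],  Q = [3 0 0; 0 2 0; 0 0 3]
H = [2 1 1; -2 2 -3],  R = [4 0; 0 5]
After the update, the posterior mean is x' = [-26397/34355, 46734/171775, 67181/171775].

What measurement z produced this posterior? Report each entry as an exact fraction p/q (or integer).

x̄ = F·x = [9, -6, 9]
P̄ = F·P·Fᵀ + Q = [57 -42 44; -42 60 -20; 44 -20 47]
S = H·P̄·Hᵀ + R = [307 -665; -665 2000]
K = P̄·Hᵀ·S⁻¹ = [502/6871 -4834/34355; 17512/34355 51788/171775; 10223/34355 -6108/171775]
x' − x̄ = [-335592/34355, 1077384/171775, -1478794/171775] = K·y
y = (KᵀK)⁻¹·Kᵀ·(x' − x̄) = [-22, 58]
z = y + H·x̄ = [-22, 58] + [21, -57] = [-1, 1]

z = [-1, 1]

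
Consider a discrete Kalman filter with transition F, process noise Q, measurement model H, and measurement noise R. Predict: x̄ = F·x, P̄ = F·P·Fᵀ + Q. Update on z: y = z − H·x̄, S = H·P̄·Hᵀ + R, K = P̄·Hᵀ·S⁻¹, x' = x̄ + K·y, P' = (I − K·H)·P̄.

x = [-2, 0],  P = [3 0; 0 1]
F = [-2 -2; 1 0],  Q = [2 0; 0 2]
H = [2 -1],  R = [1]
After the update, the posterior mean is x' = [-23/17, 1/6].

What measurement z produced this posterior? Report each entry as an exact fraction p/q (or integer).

x̄ = F·x = [4, -2]
P̄ = F·P·Fᵀ + Q = [18 -6; -6 5]
S = H·P̄·Hᵀ + R = [102]
K = P̄·Hᵀ·S⁻¹ = [7/17; -1/6]
x' − x̄ = [-91/17, 13/6] = K·y
y = (KᵀK)⁻¹·Kᵀ·(x' − x̄) = [-13]
z = y + H·x̄ = [-13] + [10] = [-3]

z = [-3]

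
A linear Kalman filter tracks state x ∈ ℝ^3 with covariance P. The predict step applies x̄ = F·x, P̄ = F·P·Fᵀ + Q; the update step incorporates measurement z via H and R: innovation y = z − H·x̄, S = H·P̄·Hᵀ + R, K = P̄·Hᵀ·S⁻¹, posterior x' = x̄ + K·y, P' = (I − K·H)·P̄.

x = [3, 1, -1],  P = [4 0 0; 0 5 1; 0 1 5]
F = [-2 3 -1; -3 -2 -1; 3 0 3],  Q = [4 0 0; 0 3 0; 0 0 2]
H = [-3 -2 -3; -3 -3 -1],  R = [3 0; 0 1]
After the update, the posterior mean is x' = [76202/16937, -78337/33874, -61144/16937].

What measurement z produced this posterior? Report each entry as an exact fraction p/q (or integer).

z = [2, -3]

x̄ = F·x = [-2, -10, 6]
P̄ = F·P·Fᵀ + Q = [64 -2 -30; -2 68 -57; -30 -57 83]
S = H·P̄·Hᵀ + R = [350 216; 216 714]
K = P̄·Hᵀ·S⁻¹ = [-3023/16937 -2786/16937; 9955/33874 -9701/33874; -11763/33874 18005/50811]
x' − x̄ = [110076/16937, 260403/33874, -162766/16937] = K·y
y = (KᵀK)⁻¹·Kᵀ·(x' − x̄) = [-6, -33]
z = y + H·x̄ = [-6, -33] + [8, 30] = [2, -3]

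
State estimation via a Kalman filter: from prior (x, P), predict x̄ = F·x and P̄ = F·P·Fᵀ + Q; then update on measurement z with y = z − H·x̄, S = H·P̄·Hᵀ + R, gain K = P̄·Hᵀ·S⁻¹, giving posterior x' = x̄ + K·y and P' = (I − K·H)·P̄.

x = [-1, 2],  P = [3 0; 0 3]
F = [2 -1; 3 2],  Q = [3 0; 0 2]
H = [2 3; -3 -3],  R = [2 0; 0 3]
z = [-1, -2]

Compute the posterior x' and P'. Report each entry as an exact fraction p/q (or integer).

x̄ = F·x = [-4, 1]
P̄ = F·P·Fᵀ + Q = [18 12; 12 41]
y = z − H·x̄ = [4, -11]
S = H·P̄·Hᵀ + R = [587 -657; -657 750]
K = P̄·Hᵀ·S⁻¹ = [-1710/2867 -1842/2867; 1929/2867 1082/2867]
x' = x̄ + K·y = [1954/2867, -1319/2867]
P' = (I − K·H)·P̄ = [8946/2867 -7104/2867; -7104/2867 6022/2867]

x' = [1954/2867, -1319/2867]
P' = [8946/2867 -7104/2867; -7104/2867 6022/2867]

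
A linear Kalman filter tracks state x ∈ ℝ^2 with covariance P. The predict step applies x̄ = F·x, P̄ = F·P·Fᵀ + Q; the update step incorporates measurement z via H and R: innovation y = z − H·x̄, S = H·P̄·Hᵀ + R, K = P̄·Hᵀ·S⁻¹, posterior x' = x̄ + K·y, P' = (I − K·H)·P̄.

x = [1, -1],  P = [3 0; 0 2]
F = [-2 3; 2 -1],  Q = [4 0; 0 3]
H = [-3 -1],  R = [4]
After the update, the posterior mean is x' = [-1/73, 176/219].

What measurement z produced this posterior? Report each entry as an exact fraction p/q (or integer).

z = [-1]

x̄ = F·x = [-5, 3]
P̄ = F·P·Fᵀ + Q = [34 -18; -18 17]
S = H·P̄·Hᵀ + R = [219]
K = P̄·Hᵀ·S⁻¹ = [-28/73; 37/219]
x' − x̄ = [364/73, -481/219] = K·y
y = (KᵀK)⁻¹·Kᵀ·(x' − x̄) = [-13]
z = y + H·x̄ = [-13] + [12] = [-1]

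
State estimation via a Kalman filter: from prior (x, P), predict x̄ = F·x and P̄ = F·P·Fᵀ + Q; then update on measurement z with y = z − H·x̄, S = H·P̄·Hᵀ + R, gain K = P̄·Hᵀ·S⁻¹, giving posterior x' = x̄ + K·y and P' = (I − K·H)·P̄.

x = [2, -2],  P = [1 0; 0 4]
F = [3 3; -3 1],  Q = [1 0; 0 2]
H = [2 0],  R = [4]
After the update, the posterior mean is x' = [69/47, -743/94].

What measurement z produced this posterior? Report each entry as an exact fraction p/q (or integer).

x̄ = F·x = [0, -8]
P̄ = F·P·Fᵀ + Q = [46 3; 3 15]
S = H·P̄·Hᵀ + R = [188]
K = P̄·Hᵀ·S⁻¹ = [23/47; 3/94]
x' − x̄ = [69/47, 9/94] = K·y
y = (KᵀK)⁻¹·Kᵀ·(x' − x̄) = [3]
z = y + H·x̄ = [3] + [0] = [3]

z = [3]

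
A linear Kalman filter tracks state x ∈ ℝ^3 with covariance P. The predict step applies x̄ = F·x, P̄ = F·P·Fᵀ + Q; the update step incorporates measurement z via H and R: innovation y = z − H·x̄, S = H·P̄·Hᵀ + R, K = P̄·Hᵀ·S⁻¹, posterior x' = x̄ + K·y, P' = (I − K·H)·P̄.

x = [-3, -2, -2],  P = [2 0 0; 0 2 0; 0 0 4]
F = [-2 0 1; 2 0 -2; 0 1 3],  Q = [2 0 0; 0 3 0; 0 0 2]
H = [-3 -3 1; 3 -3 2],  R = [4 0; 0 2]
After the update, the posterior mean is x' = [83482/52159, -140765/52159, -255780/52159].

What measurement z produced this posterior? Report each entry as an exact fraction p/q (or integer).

z = [-1, 3]

x̄ = F·x = [4, -2, -8]
P̄ = F·P·Fᵀ + Q = [14 -16 12; -16 27 -24; 12 -24 40]
S = H·P̄·Hᵀ + R = [197 377; 377 1251]
K = P̄·Hᵀ·S⁻¹ = [-10230/52159 7836/52159; -2289/52159 -6690/52159; 12100/52159 4192/52159]
x' − x̄ = [-125154/52159, -36447/52159, 161492/52159] = K·y
y = (KᵀK)⁻¹·Kᵀ·(x' − x̄) = [13, 1]
z = y + H·x̄ = [13, 1] + [-14, 2] = [-1, 3]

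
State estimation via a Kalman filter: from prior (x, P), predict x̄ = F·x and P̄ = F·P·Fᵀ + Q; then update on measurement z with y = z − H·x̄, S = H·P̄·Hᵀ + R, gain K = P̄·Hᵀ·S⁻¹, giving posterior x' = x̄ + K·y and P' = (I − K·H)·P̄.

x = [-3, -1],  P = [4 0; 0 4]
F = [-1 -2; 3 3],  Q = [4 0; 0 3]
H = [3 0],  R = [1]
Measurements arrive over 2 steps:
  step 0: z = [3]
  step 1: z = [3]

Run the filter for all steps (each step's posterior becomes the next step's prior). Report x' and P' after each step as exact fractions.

step 0: x' = [221/217, -1308/217], P' = [24/217 -36/217; -36/217 4611/217]
step 1: x' = [175123/172945, -122601/172945], P' = [19192/172945 -27414/172945; -27414/172945 2079138/172945]

step 0: x̄ = F·x = [5, -12]
step 0: P̄ = F·P·Fᵀ + Q = [24 -36; -36 75]
step 0: y = z − H·x̄ = [-12]
step 0: S = H·P̄·Hᵀ + R = [217]
step 0: K = P̄·Hᵀ·S⁻¹ = [72/217; -108/217]
step 0: x' = x̄ + K·y = [221/217, -1308/217]
step 0: P' = (I − K·H)·P̄ = [24/217 -36/217; -36/217 4611/217]
step 1: x̄ = F·x = [2395/217, -3261/217]
step 1: P̄ = F·P·Fᵀ + Q = [19192/217 -27414/217; -27414/217 41718/217]
step 1: y = z − H·x̄ = [-6534/217]
step 1: S = H·P̄·Hᵀ + R = [172945/217]
step 1: K = P̄·Hᵀ·S⁻¹ = [57576/172945; -82242/172945]
step 1: x' = x̄ + K·y = [175123/172945, -122601/172945]
step 1: P' = (I − K·H)·P̄ = [19192/172945 -27414/172945; -27414/172945 2079138/172945]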